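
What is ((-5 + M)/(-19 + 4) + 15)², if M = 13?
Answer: 47089/225 ≈ 209.28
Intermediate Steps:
((-5 + M)/(-19 + 4) + 15)² = ((-5 + 13)/(-19 + 4) + 15)² = (8/(-15) + 15)² = (8*(-1/15) + 15)² = (-8/15 + 15)² = (217/15)² = 47089/225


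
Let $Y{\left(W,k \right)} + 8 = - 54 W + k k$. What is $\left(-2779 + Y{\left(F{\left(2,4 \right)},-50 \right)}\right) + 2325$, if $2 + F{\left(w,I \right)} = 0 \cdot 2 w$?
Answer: $2146$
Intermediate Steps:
$F{\left(w,I \right)} = -2$ ($F{\left(w,I \right)} = -2 + 0 \cdot 2 w = -2 + 0 w = -2 + 0 = -2$)
$Y{\left(W,k \right)} = -8 + k^{2} - 54 W$ ($Y{\left(W,k \right)} = -8 - \left(54 W - k k\right) = -8 - \left(- k^{2} + 54 W\right) = -8 + k^{2} - 54 W$)
$\left(-2779 + Y{\left(F{\left(2,4 \right)},-50 \right)}\right) + 2325 = \left(-2779 - \left(-100 - 2500\right)\right) + 2325 = \left(-2779 + \left(-8 + 2500 + 108\right)\right) + 2325 = \left(-2779 + 2600\right) + 2325 = -179 + 2325 = 2146$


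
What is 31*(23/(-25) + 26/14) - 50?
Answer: -3666/175 ≈ -20.949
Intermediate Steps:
31*(23/(-25) + 26/14) - 50 = 31*(23*(-1/25) + 26*(1/14)) - 50 = 31*(-23/25 + 13/7) - 50 = 31*(164/175) - 50 = 5084/175 - 50 = -3666/175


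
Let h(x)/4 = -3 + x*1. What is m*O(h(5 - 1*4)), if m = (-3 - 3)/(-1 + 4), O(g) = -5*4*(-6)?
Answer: -240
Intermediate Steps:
h(x) = -12 + 4*x (h(x) = 4*(-3 + x*1) = 4*(-3 + x) = -12 + 4*x)
O(g) = 120 (O(g) = -20*(-6) = 120)
m = -2 (m = -6/3 = (⅓)*(-6) = -2)
m*O(h(5 - 1*4)) = -2*120 = -240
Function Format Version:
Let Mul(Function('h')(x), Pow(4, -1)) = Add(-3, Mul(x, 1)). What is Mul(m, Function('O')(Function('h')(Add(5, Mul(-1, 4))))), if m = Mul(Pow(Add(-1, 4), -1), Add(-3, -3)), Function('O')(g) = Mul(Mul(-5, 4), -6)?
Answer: -240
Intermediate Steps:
Function('h')(x) = Add(-12, Mul(4, x)) (Function('h')(x) = Mul(4, Add(-3, Mul(x, 1))) = Mul(4, Add(-3, x)) = Add(-12, Mul(4, x)))
Function('O')(g) = 120 (Function('O')(g) = Mul(-20, -6) = 120)
m = -2 (m = Mul(Pow(3, -1), -6) = Mul(Rational(1, 3), -6) = -2)
Mul(m, Function('O')(Function('h')(Add(5, Mul(-1, 4))))) = Mul(-2, 120) = -240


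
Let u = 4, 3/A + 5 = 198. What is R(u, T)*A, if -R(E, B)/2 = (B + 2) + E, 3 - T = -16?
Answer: -150/193 ≈ -0.77720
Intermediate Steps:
A = 3/193 (A = 3/(-5 + 198) = 3/193 ≈ 0.015544)
T = 19 (T = 3 - 1*(-16) = 3 + 16 = 19)
R(E, B) = -4 - 2*B - 2*E (R(E, B) = -2*((B + 2) + E) = -2*((2 + B) + E) = -2*(2 + B + E) = -4 - 2*B - 2*E)
R(u, T)*A = (-4 - 2*19 - 2*4)*(3/193) = (-4 - 38 - 8)*(3/193) = -50*3/193 = -150/193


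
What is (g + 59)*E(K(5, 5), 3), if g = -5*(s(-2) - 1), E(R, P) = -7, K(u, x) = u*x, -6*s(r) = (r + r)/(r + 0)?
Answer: -1379/3 ≈ -459.67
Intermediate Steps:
s(r) = -⅓ (s(r) = -(r + r)/(6*(r + 0)) = -2*r/(6*r) = -⅙*2 = -⅓)
g = 20/3 (g = -5*(-⅓ - 1) = -5*(-4/3) = 20/3 ≈ 6.6667)
(g + 59)*E(K(5, 5), 3) = (20/3 + 59)*(-7) = (197/3)*(-7) = -1379/3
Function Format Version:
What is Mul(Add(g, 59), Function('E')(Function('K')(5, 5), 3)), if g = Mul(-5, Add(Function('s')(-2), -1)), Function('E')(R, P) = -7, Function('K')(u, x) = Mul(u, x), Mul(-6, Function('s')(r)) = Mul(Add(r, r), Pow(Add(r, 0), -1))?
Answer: Rational(-1379, 3) ≈ -459.67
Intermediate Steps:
Function('s')(r) = Rational(-1, 3) (Function('s')(r) = Mul(Rational(-1, 6), Mul(Add(r, r), Pow(Add(r, 0), -1))) = Mul(Rational(-1, 6), Mul(Mul(2, r), Pow(r, -1))) = Mul(Rational(-1, 6), 2) = Rational(-1, 3))
g = Rational(20, 3) (g = Mul(-5, Add(Rational(-1, 3), -1)) = Mul(-5, Rational(-4, 3)) = Rational(20, 3) ≈ 6.6667)
Mul(Add(g, 59), Function('E')(Function('K')(5, 5), 3)) = Mul(Add(Rational(20, 3), 59), -7) = Mul(Rational(197, 3), -7) = Rational(-1379, 3)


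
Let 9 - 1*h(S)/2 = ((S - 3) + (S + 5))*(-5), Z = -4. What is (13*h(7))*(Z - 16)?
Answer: -46280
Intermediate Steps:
h(S) = 38 + 20*S (h(S) = 18 - 2*((S - 3) + (S + 5))*(-5) = 18 - 2*((-3 + S) + (5 + S))*(-5) = 18 - 2*(2 + 2*S)*(-5) = 18 - 2*(-10 - 10*S) = 18 + (20 + 20*S) = 38 + 20*S)
(13*h(7))*(Z - 16) = (13*(38 + 20*7))*(-4 - 16) = (13*(38 + 140))*(-20) = (13*178)*(-20) = 2314*(-20) = -46280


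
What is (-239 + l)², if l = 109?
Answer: 16900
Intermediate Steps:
(-239 + l)² = (-239 + 109)² = (-130)² = 16900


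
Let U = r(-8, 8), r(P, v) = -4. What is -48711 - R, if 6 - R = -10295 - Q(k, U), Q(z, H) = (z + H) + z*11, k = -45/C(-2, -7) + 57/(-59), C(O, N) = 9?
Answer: -3477248/59 ≈ -58936.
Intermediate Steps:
U = -4
k = -352/59 (k = -45/9 + 57/(-59) = -45*⅑ + 57*(-1/59) = -5 - 57/59 = -352/59 ≈ -5.9661)
Q(z, H) = H + 12*z (Q(z, H) = (H + z) + 11*z = H + 12*z)
R = 603299/59 (R = 6 - (-10295 - (-4 + 12*(-352/59))) = 6 - (-10295 - (-4 - 4224/59)) = 6 - (-10295 - 1*(-4460/59)) = 6 - (-10295 + 4460/59) = 6 - 1*(-602945/59) = 6 + 602945/59 = 603299/59 ≈ 10225.)
-48711 - R = -48711 - 1*603299/59 = -48711 - 603299/59 = -3477248/59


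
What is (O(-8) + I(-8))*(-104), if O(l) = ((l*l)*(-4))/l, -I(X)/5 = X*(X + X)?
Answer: 63232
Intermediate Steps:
I(X) = -10*X² (I(X) = -5*X*(X + X) = -5*X*2*X = -10*X²)
O(l) = -4*l (O(l) = (l²*(-4))/l = (-4*l²)/l = -4*l)
(O(-8) + I(-8))*(-104) = (-4*(-8) - 10*(-8)²)*(-104) = (32 - 10*64)*(-104) = (32 - 640)*(-104) = -608*(-104) = 63232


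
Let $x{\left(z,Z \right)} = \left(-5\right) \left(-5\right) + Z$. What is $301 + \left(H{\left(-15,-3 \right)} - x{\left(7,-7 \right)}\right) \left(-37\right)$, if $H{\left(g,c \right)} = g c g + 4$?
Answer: $25794$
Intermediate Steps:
$x{\left(z,Z \right)} = 25 + Z$
$H{\left(g,c \right)} = 4 + c g^{2}$ ($H{\left(g,c \right)} = c g g + 4 = c g^{2} + 4 = 4 + c g^{2}$)
$301 + \left(H{\left(-15,-3 \right)} - x{\left(7,-7 \right)}\right) \left(-37\right) = 301 + \left(\left(4 - 3 \left(-15\right)^{2}\right) - \left(25 - 7\right)\right) \left(-37\right) = 301 + \left(\left(4 - 675\right) - 18\right) \left(-37\right) = 301 + \left(-671 - 18\right) \left(-37\right) = 301 - -25493 = 301 + 25493 = 25794$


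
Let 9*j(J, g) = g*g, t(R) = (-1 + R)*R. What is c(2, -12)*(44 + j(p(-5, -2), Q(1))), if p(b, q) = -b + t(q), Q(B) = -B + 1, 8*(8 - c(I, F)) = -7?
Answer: 781/2 ≈ 390.50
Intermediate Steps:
c(I, F) = 71/8 (c(I, F) = 8 - ⅛*(-7) = 8 + 7/8 = 71/8)
t(R) = R*(-1 + R)
Q(B) = 1 - B
p(b, q) = -b + q*(-1 + q)
j(J, g) = g²/9 (j(J, g) = (g*g)/9 = g²/9)
c(2, -12)*(44 + j(p(-5, -2), Q(1))) = 71*(44 + (1 - 1*1)²/9)/8 = 71*(44 + (1 - 1)²/9)/8 = 71*(44 + (⅑)*0²)/8 = 71*(44 + (⅑)*0)/8 = 71*(44 + 0)/8 = (71/8)*44 = 781/2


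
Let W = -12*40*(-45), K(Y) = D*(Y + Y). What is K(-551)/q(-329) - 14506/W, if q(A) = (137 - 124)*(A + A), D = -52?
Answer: -26189437/3553200 ≈ -7.3707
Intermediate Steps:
q(A) = 26*A (q(A) = 13*(2*A) = 26*A)
K(Y) = -104*Y (K(Y) = -52*(Y + Y) = -104*Y)
W = 21600 (W = -480*(-45) = 21600)
K(-551)/q(-329) - 14506/W = (-104*(-551))/((26*(-329))) - 14506/21600 = 57304/(-8554) - 14506*1/21600 = 57304*(-1/8554) - 7253/10800 = -2204/329 - 7253/10800 = -26189437/3553200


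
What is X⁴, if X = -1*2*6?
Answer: 20736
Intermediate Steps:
X = -12 (X = -2*6 = -12)
X⁴ = (-12)⁴ = 20736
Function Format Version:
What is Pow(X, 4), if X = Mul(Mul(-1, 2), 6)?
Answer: 20736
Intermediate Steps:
X = -12 (X = Mul(-2, 6) = -12)
Pow(X, 4) = Pow(-12, 4) = 20736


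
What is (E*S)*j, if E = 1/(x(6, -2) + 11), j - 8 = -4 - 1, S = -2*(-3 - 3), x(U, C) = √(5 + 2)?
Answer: 66/19 - 6*√7/19 ≈ 2.6382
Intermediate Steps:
x(U, C) = √7
S = 12 (S = -2*(-6) = 12)
j = 3 (j = 8 + (-4 - 1) = 8 - 5 = 3)
E = 1/(11 + √7) (E = 1/(√7 + 11) = 1/(11 + √7) ≈ 0.073283)
(E*S)*j = ((11/114 - √7/114)*12)*3 = (22/19 - 2*√7/19)*3 = 66/19 - 6*√7/19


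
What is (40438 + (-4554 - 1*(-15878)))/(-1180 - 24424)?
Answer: -25881/12802 ≈ -2.0216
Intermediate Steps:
(40438 + (-4554 - 1*(-15878)))/(-1180 - 24424) = (40438 + (-4554 + 15878))/(-25604) = (40438 + 11324)*(-1/25604) = 51762*(-1/25604) = -25881/12802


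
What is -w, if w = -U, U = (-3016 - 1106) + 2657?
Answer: -1465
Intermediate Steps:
U = -1465 (U = -4122 + 2657 = -1465)
w = 1465 (w = -1*(-1465) = 1465)
-w = -1*1465 = -1465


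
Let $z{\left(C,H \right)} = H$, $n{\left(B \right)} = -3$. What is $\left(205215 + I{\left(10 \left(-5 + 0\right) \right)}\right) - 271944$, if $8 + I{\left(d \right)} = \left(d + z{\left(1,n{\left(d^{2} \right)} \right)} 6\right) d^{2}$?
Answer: $-236737$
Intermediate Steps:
$I{\left(d \right)} = -8 + d^{2} \left(-18 + d\right)$ ($I{\left(d \right)} = -8 + \left(d - 18\right) d^{2} = -8 + \left(-18 + d\right) d^{2} = -8 + d^{2} \left(-18 + d\right)$)
$\left(205215 + I{\left(10 \left(-5 + 0\right) \right)}\right) - 271944 = \left(205215 - \left(8 - 1000 \left(-5 + 0\right)^{3} + 18 \cdot 100 \left(-5 + 0\right)^{2}\right)\right) - 271944 = \left(205215 - \left(8 + 45000 + 125000\right)\right) - 271944 = \left(205215 - 170008\right) - 271944 = 35207 - 271944 = -236737$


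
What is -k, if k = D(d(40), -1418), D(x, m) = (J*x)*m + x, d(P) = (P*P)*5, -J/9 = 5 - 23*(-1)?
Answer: -2858696000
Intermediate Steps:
J = -252 (J = -9*(5 - 23*(-1)) = -9*(5 + 23) = -9*28 = -252)
d(P) = 5*P**2 (d(P) = P**2*5 = 5*P**2)
D(x, m) = x - 252*m*x (D(x, m) = (-252*x)*m + x = -252*m*x + x = x - 252*m*x)
k = 2858696000 (k = (5*40**2)*(1 - 252*(-1418)) = (5*1600)*(1 + 357336) = 8000*357337 = 2858696000)
-k = -1*2858696000 = -2858696000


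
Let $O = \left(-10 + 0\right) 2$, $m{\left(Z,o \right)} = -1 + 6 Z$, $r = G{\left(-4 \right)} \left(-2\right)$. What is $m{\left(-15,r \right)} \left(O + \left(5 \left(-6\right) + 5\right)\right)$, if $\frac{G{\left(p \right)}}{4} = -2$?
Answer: $4095$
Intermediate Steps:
$G{\left(p \right)} = -8$ ($G{\left(p \right)} = 4 \left(-2\right) = -8$)
$r = 16$ ($r = \left(-8\right) \left(-2\right) = 16$)
$O = -20$ ($O = \left(-10\right) 2 = -20$)
$m{\left(-15,r \right)} \left(O + \left(5 \left(-6\right) + 5\right)\right) = \left(-1 + 6 \left(-15\right)\right) \left(-20 + \left(5 \left(-6\right) + 5\right)\right) = \left(-1 - 90\right) \left(-20 + \left(-30 + 5\right)\right) = - 91 \left(-20 - 25\right) = \left(-91\right) \left(-45\right) = 4095$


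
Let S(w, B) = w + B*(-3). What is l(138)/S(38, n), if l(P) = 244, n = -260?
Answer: 122/409 ≈ 0.29829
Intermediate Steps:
S(w, B) = w - 3*B
l(138)/S(38, n) = 244/(38 - 3*(-260)) = 244/(38 + 780) = 244/818 = 244*(1/818) = 122/409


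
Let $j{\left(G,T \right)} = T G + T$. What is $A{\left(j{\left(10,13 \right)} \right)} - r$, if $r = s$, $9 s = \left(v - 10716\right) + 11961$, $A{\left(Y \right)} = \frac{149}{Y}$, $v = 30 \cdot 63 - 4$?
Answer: $- \frac{446392}{1287} \approx -346.85$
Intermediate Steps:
$j{\left(G,T \right)} = T + G T$ ($j{\left(G,T \right)} = G T + T = T + G T$)
$v = 1886$ ($v = 1890 - 4 = 1886$)
$s = \frac{3131}{9}$ ($s = \frac{\left(1886 - 10716\right) + 11961}{9} = \frac{-8830 + 11961}{9} = \frac{1}{9} \cdot 3131 = \frac{3131}{9} \approx 347.89$)
$r = \frac{3131}{9} \approx 347.89$
$A{\left(j{\left(10,13 \right)} \right)} - r = \frac{149}{13 \left(1 + 10\right)} - \frac{3131}{9} = \frac{149}{13 \cdot 11} - \frac{3131}{9} = \frac{149}{143} - \frac{3131}{9} = - \frac{446392}{1287}$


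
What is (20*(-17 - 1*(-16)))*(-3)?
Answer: 60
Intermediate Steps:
(20*(-17 - 1*(-16)))*(-3) = (20*(-17 + 16))*(-3) = (20*(-1))*(-3) = -20*(-3) = 60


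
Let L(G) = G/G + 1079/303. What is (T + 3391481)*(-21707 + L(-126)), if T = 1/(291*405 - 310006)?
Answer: -4285319518071913570/58221753 ≈ -7.3603e+10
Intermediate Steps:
L(G) = 1382/303 (L(G) = 1 + 1079*(1/303) = 1 + 1079/303 = 1382/303)
T = -1/192151 (T = 1/(117855 - 310006) = 1/(-192151) = -1/192151 ≈ -5.2042e-6)
(T + 3391481)*(-21707 + L(-126)) = (-1/192151 + 3391481)*(-21707 + 1382/303) = (651676465630/192151)*(-6575839/303) = -4285319518071913570/58221753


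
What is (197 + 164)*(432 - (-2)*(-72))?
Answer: 103968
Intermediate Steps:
(197 + 164)*(432 - (-2)*(-72)) = 361*(432 - 2*72) = 361*(432 - 144) = 361*288 = 103968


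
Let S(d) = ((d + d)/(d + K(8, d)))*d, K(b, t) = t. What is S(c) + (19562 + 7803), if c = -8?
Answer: 27357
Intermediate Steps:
S(d) = d (S(d) = ((d + d)/(d + d))*d = ((2*d)/((2*d)))*d = ((2*d)*(1/(2*d)))*d = 1*d = d)
S(c) + (19562 + 7803) = -8 + (19562 + 7803) = -8 + 27365 = 27357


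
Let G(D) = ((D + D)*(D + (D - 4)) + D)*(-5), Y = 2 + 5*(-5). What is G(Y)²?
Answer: 129618225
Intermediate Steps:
Y = -23 (Y = 2 - 25 = -23)
G(D) = -5*D - 10*D*(-4 + 2*D) (G(D) = ((2*D)*(D + (-4 + D)) + D)*(-5) = ((2*D)*(-4 + 2*D) + D)*(-5) = (2*D*(-4 + 2*D) + D)*(-5) = (D + 2*D*(-4 + 2*D))*(-5) = -5*D - 10*D*(-4 + 2*D))
G(Y)² = (5*(-23)*(7 - 4*(-23)))² = (5*(-23)*(7 + 92))² = (5*(-23)*99)² = (-11385)² = 129618225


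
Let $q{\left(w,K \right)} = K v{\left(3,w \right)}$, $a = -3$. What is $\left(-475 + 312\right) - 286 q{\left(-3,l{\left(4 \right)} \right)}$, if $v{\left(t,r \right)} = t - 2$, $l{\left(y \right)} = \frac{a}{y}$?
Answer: $\frac{103}{2} \approx 51.5$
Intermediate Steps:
$l{\left(y \right)} = - \frac{3}{y}$
$v{\left(t,r \right)} = -2 + t$ ($v{\left(t,r \right)} = t - 2 = -2 + t$)
$q{\left(w,K \right)} = K$ ($q{\left(w,K \right)} = K \left(-2 + 3\right) = K 1 = K$)
$\left(-475 + 312\right) - 286 q{\left(-3,l{\left(4 \right)} \right)} = \left(-475 + 312\right) - 286 \left(- \frac{3}{4}\right) = -163 - 286 \left(\left(-3\right) \frac{1}{4}\right) = -163 - - \frac{429}{2} = -163 + \frac{429}{2} = \frac{103}{2}$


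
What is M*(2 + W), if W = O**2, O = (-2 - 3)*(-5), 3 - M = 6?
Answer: -1881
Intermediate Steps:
M = -3 (M = 3 - 1*6 = 3 - 6 = -3)
O = 25 (O = -5*(-5) = 25)
W = 625 (W = 25**2 = 625)
M*(2 + W) = -3*(2 + 625) = -3*627 = -1881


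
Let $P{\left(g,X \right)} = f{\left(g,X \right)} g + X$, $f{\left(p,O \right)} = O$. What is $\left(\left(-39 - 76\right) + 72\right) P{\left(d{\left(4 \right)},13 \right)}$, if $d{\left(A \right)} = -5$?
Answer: $2236$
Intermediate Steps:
$P{\left(g,X \right)} = X + X g$ ($P{\left(g,X \right)} = X g + X = X + X g$)
$\left(\left(-39 - 76\right) + 72\right) P{\left(d{\left(4 \right)},13 \right)} = \left(\left(-39 - 76\right) + 72\right) 13 \left(1 - 5\right) = \left(\left(-39 - 76\right) + 72\right) 13 \left(-4\right) = \left(-115 + 72\right) \left(-52\right) = \left(-43\right) \left(-52\right) = 2236$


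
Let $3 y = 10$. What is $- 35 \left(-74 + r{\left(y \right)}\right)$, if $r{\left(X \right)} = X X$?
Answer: $\frac{19810}{9} \approx 2201.1$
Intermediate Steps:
$y = \frac{10}{3}$ ($y = \frac{1}{3} \cdot 10 = \frac{10}{3} \approx 3.3333$)
$r{\left(X \right)} = X^{2}$
$- 35 \left(-74 + r{\left(y \right)}\right) = - 35 \left(-74 + \left(\frac{10}{3}\right)^{2}\right) = - 35 \left(-74 + \frac{100}{9}\right) = \left(-35\right) \left(- \frac{566}{9}\right) = \frac{19810}{9}$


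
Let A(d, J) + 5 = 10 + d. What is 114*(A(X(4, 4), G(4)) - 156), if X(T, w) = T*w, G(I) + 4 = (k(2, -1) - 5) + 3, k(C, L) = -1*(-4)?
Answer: -15390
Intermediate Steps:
k(C, L) = 4
G(I) = -2 (G(I) = -4 + ((4 - 5) + 3) = -4 + (-1 + 3) = -4 + 2 = -2)
A(d, J) = 5 + d (A(d, J) = -5 + (10 + d) = 5 + d)
114*(A(X(4, 4), G(4)) - 156) = 114*((5 + 4*4) - 156) = 114*((5 + 16) - 156) = 114*(21 - 156) = 114*(-135) = -15390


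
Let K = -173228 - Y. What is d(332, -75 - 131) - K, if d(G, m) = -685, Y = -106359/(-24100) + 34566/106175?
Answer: 17660726944397/102352700 ≈ 1.7255e+5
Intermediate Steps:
Y = 485028297/102352700 (Y = -106359*(-1/24100) + 34566*(1/106175) = 106359/24100 + 34566/106175 = 485028297/102352700 ≈ 4.7388)
K = -17730838543897/102352700 (K = -173228 - 1*485028297/102352700 = -173228 - 485028297/102352700 = -17730838543897/102352700 ≈ -1.7323e+5)
d(332, -75 - 131) - K = -685 - 1*(-17730838543897/102352700) = -685 + 17730838543897/102352700 = 17660726944397/102352700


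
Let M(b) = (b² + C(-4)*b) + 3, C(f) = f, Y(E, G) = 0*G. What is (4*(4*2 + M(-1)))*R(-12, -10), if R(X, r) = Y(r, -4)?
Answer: 0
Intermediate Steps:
Y(E, G) = 0
R(X, r) = 0
M(b) = 3 + b² - 4*b (M(b) = (b² - 4*b) + 3 = 3 + b² - 4*b)
(4*(4*2 + M(-1)))*R(-12, -10) = (4*(4*2 + (3 + (-1)² - 4*(-1))))*0 = (4*(8 + (3 + 1 + 4)))*0 = (4*(8 + 8))*0 = (4*16)*0 = 64*0 = 0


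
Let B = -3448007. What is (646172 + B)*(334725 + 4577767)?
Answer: -13763992022820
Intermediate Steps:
(646172 + B)*(334725 + 4577767) = (646172 - 3448007)*(334725 + 4577767) = -2801835*4912492 = -13763992022820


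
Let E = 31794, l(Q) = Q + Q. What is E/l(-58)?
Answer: -15897/58 ≈ -274.09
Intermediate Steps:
l(Q) = 2*Q
E/l(-58) = 31794/((2*(-58))) = 31794/(-116) = 31794*(-1/116) = -15897/58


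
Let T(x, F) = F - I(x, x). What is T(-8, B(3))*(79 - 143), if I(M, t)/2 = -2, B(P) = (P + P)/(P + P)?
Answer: -320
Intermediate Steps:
B(P) = 1 (B(P) = (2*P)/((2*P)) = (2*P)*(1/(2*P)) = 1)
I(M, t) = -4 (I(M, t) = 2*(-2) = -4)
T(x, F) = 4 + F (T(x, F) = F - 1*(-4) = F + 4 = 4 + F)
T(-8, B(3))*(79 - 143) = (4 + 1)*(79 - 143) = 5*(-64) = -320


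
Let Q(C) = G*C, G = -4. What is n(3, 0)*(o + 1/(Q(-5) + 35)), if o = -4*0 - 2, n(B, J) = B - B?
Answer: 0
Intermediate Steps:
n(B, J) = 0
Q(C) = -4*C
o = -2 (o = 0 - 2 = -2)
n(3, 0)*(o + 1/(Q(-5) + 35)) = 0*(-2 + 1/(-4*(-5) + 35)) = 0*(-2 + 1/(20 + 35)) = 0*(-2 + 1/55) = 0*(-109/55) = 0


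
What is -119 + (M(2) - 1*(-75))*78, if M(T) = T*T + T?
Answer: 6199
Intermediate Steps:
M(T) = T + T**2 (M(T) = T**2 + T = T + T**2)
-119 + (M(2) - 1*(-75))*78 = -119 + (2*(1 + 2) - 1*(-75))*78 = -119 + (2*3 + 75)*78 = -119 + (6 + 75)*78 = -119 + 81*78 = -119 + 6318 = 6199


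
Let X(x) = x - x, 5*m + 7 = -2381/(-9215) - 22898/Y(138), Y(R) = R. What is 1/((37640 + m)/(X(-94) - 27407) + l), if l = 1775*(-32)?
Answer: -87131649225/4949197230337909 ≈ -1.7605e-5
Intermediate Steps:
l = -56800
m = -109789091/3179175 (m = -7/5 + (-2381/(-9215) - 22898/138)/5 = -7/5 + (-2381*(-1/9215) - 22898*1/138)/5 = -7/5 + (2381/9215 - 11449/69)/5 = -7/5 + (⅕)*(-105338246/635835) = -7/5 - 105338246/3179175 = -109789091/3179175 ≈ -34.534)
X(x) = 0
1/((37640 + m)/(X(-94) - 27407) + l) = 1/((37640 - 109789091/3179175)/(0 - 27407) - 56800) = 1/((119554357909/3179175)/(-27407) - 56800) = 1/((119554357909/3179175)*(-1/27407) - 56800) = 1/(-119554357909/87131649225 - 56800) = 1/(-4949197230337909/87131649225) = -87131649225/4949197230337909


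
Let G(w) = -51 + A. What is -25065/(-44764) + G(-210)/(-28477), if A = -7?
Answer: 716372317/1274744428 ≈ 0.56197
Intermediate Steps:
G(w) = -58 (G(w) = -51 - 7 = -58)
-25065/(-44764) + G(-210)/(-28477) = -25065/(-44764) - 58/(-28477) = -25065*(-1/44764) - 58*(-1/28477) = 25065/44764 + 58/28477 = 716372317/1274744428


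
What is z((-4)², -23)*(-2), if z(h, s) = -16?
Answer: 32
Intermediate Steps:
z((-4)², -23)*(-2) = -16*(-2) = 32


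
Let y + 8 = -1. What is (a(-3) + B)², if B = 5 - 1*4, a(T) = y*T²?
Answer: 6400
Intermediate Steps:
y = -9 (y = -8 - 1 = -9)
a(T) = -9*T²
B = 1 (B = 5 - 4 = 1)
(a(-3) + B)² = (-9*(-3)² + 1)² = (-9*9 + 1)² = (-81 + 1)² = (-80)² = 6400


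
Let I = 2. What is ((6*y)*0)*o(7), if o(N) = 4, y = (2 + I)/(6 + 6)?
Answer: 0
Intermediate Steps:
y = 1/3 (y = (2 + 2)/(6 + 6) = 4/12 = 4*(1/12) = 1/3 ≈ 0.33333)
((6*y)*0)*o(7) = ((6*(1/3))*0)*4 = (2*0)*4 = 0*4 = 0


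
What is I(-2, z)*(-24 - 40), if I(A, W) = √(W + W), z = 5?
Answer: -64*√10 ≈ -202.39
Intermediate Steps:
I(A, W) = √2*√W (I(A, W) = √(2*W) = √2*√W)
I(-2, z)*(-24 - 40) = (√2*√5)*(-24 - 40) = √10*(-64) = -64*√10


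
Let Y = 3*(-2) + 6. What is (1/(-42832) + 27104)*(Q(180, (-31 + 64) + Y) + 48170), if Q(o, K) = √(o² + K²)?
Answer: 56133893536031/42832 ≈ 1.3106e+9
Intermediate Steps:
Y = 0 (Y = -6 + 6 = 0)
Q(o, K) = √(K² + o²)
(1/(-42832) + 27104)*(Q(180, (-31 + 64) + Y) + 48170) = (1/(-42832) + 27104)*(√(((-31 + 64) + 0)² + 180²) + 48170) = (-1/42832 + 27104)*(√((33 + 0)² + 32400) + 48170) = 1160918527*(√(33² + 32400) + 48170)/42832 = 1160918527*(√(1089 + 32400) + 48170)/42832 = 1160918527*(√33489 + 48170)/42832 = 1160918527*(183 + 48170)/42832 = (1160918527/42832)*48353 = 56133893536031/42832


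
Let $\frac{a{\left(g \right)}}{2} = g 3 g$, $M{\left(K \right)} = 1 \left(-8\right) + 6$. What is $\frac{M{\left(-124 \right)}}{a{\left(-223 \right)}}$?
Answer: $- \frac{1}{149187} \approx -6.703 \cdot 10^{-6}$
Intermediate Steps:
$M{\left(K \right)} = -2$ ($M{\left(K \right)} = -8 + 6 = -2$)
$a{\left(g \right)} = 6 g^{2}$ ($a{\left(g \right)} = 2 g 3 g = 2 \cdot 3 g g = 2 \cdot 3 g^{2} = 6 g^{2}$)
$\frac{M{\left(-124 \right)}}{a{\left(-223 \right)}} = - \frac{2}{6 \left(-223\right)^{2}} = - \frac{2}{6 \cdot 49729} = - \frac{2}{298374} = \left(-2\right) \frac{1}{298374} = - \frac{1}{149187}$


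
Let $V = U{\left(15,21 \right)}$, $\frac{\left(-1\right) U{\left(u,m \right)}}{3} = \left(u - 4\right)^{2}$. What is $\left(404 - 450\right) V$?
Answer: $16698$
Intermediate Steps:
$U{\left(u,m \right)} = - 3 \left(-4 + u\right)^{2}$ ($U{\left(u,m \right)} = - 3 \left(u - 4\right)^{2} = - 3 \left(-4 + u\right)^{2}$)
$V = -363$ ($V = - 3 \left(-4 + 15\right)^{2} = - 3 \cdot 11^{2} = \left(-3\right) 121 = -363$)
$\left(404 - 450\right) V = \left(404 - 450\right) \left(-363\right) = \left(-46\right) \left(-363\right) = 16698$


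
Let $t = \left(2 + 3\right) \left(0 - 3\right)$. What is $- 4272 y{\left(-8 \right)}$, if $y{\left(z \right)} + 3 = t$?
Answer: $76896$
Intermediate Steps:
$t = -15$ ($t = 5 \left(-3\right) = -15$)
$y{\left(z \right)} = -18$ ($y{\left(z \right)} = -3 - 15 = -18$)
$- 4272 y{\left(-8 \right)} = \left(-4272\right) \left(-18\right) = 76896$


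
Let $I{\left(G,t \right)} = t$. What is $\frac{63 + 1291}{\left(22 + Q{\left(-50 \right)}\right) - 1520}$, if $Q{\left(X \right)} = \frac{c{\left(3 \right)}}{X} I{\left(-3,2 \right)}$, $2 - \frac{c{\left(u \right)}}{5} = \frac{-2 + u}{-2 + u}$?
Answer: $- \frac{6770}{7491} \approx -0.90375$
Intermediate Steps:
$c{\left(u \right)} = 5$ ($c{\left(u \right)} = 10 - 5 \frac{-2 + u}{-2 + u} = 10 - 5 = 5$)
$Q{\left(X \right)} = \frac{10}{X}$ ($Q{\left(X \right)} = \frac{5}{X} 2 = \frac{10}{X}$)
$\frac{63 + 1291}{\left(22 + Q{\left(-50 \right)}\right) - 1520} = \frac{63 + 1291}{\left(22 + \frac{10}{-50}\right) - 1520} = \frac{1354}{\left(22 + 10 \left(- \frac{1}{50}\right)\right) - 1520} = \frac{1354}{\left(22 - \frac{1}{5}\right) - 1520} = \frac{1354}{\frac{109}{5} - 1520} = \frac{1354}{- \frac{7491}{5}} = 1354 \left(- \frac{5}{7491}\right) = - \frac{6770}{7491}$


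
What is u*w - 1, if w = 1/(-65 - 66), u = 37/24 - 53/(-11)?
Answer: -36263/34584 ≈ -1.0485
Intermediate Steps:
u = 1679/264 (u = 37*(1/24) - 53*(-1/11) = 37/24 + 53/11 = 1679/264 ≈ 6.3598)
w = -1/131 (w = 1/(-131) = -1/131 ≈ -0.0076336)
u*w - 1 = (1679/264)*(-1/131) - 1 = -1679/34584 - 1 = -36263/34584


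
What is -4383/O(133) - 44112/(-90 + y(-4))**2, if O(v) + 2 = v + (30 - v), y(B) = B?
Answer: -9990831/61852 ≈ -161.53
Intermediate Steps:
O(v) = 28 (O(v) = -2 + (v + (30 - v)) = -2 + 30 = 28)
-4383/O(133) - 44112/(-90 + y(-4))**2 = -4383/28 - 44112/(-90 - 4)**2 = -4383*1/28 - 44112/((-94)**2) = -4383/28 - 44112/8836 = -4383/28 - 44112*1/8836 = -4383/28 - 11028/2209 = -9990831/61852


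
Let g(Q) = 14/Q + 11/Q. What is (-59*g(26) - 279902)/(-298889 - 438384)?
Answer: 7278927/19169098 ≈ 0.37972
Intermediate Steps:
g(Q) = 25/Q
(-59*g(26) - 279902)/(-298889 - 438384) = (-1475/26 - 279902)/(-298889 - 438384) = (-1475/26 - 279902)/(-737273) = (-59*25/26 - 279902)*(-1/737273) = (-1475/26 - 279902)*(-1/737273) = -7278927/26*(-1/737273) = 7278927/19169098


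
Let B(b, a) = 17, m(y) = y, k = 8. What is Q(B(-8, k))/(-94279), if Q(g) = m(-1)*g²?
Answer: 289/94279 ≈ 0.0030654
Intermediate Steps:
Q(g) = -g²
Q(B(-8, k))/(-94279) = -1*17²/(-94279) = -1*289*(-1/94279) = -289*(-1/94279) = 289/94279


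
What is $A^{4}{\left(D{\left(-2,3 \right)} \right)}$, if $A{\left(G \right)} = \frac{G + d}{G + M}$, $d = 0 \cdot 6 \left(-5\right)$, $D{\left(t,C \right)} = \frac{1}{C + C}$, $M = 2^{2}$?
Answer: $\frac{1}{390625} \approx 2.56 \cdot 10^{-6}$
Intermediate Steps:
$M = 4$
$D{\left(t,C \right)} = \frac{1}{2 C}$
$d = 0$ ($d = 0 \left(-5\right) = 0$)
$A{\left(G \right)} = \frac{G}{4 + G}$ ($A{\left(G \right)} = \frac{G + 0}{G + 4} = \frac{G}{4 + G}$)
$A^{4}{\left(D{\left(-2,3 \right)} \right)} = \left(\frac{\frac{1}{2} \cdot \frac{1}{3}}{4 + \frac{1}{2 \cdot 3}}\right)^{4} = \left(\frac{\frac{1}{2} \cdot \frac{1}{3}}{4 + \frac{1}{2} \cdot \frac{1}{3}}\right)^{4} = \left(\frac{1}{6 \left(4 + \frac{1}{6}\right)}\right)^{4} = \left(\frac{1}{6 \cdot \frac{25}{6}}\right)^{4} = \left(\frac{1}{6} \cdot \frac{6}{25}\right)^{4} = \left(\frac{1}{25}\right)^{4} = \frac{1}{390625}$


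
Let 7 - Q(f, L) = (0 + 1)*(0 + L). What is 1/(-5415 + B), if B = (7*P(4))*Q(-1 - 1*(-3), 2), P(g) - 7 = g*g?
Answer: -1/4610 ≈ -0.00021692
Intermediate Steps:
P(g) = 7 + g² (P(g) = 7 + g*g = 7 + g²)
Q(f, L) = 7 - L (Q(f, L) = 7 - (0 + 1)*(0 + L) = 7 - L)
B = 805 (B = (7*(7 + 4²))*(7 - 1*2) = (7*(7 + 16))*(7 - 2) = (7*23)*5 = 161*5 = 805)
1/(-5415 + B) = 1/(-5415 + 805) = 1/(-4610) = -1/4610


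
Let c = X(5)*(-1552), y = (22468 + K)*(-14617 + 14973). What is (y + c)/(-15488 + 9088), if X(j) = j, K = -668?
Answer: -96913/80 ≈ -1211.4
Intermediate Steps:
y = 7760800 (y = (22468 - 668)*(-14617 + 14973) = 21800*356 = 7760800)
c = -7760 (c = 5*(-1552) = -7760)
(y + c)/(-15488 + 9088) = (7760800 - 7760)/(-15488 + 9088) = 7753040/(-6400) = 7753040*(-1/6400) = -96913/80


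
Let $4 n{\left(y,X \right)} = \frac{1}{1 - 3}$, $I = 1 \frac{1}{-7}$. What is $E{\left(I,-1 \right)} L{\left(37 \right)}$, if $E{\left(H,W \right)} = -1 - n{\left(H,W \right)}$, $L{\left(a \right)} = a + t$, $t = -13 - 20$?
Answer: $- \frac{7}{2} \approx -3.5$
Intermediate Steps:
$I = - \frac{1}{7}$ ($I = 1 \left(- \frac{1}{7}\right) = - \frac{1}{7} \approx -0.14286$)
$t = -33$ ($t = -13 - 20 = -33$)
$L{\left(a \right)} = -33 + a$ ($L{\left(a \right)} = a - 33 = -33 + a$)
$n{\left(y,X \right)} = - \frac{1}{8}$ ($n{\left(y,X \right)} = \frac{1}{4 \left(1 - 3\right)} = \frac{1}{4 \left(-2\right)} = \frac{1}{4} \left(- \frac{1}{2}\right) = - \frac{1}{8}$)
$E{\left(H,W \right)} = - \frac{7}{8}$ ($E{\left(H,W \right)} = -1 - - \frac{1}{8} = -1 + \frac{1}{8} = - \frac{7}{8}$)
$E{\left(I,-1 \right)} L{\left(37 \right)} = - \frac{7 \left(-33 + 37\right)}{8} = \left(- \frac{7}{8}\right) 4 = - \frac{7}{2}$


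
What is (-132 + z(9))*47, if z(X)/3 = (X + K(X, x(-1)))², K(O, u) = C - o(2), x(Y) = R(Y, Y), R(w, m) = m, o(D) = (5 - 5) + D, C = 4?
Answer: 10857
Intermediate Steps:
o(D) = D (o(D) = 0 + D = D)
x(Y) = Y
K(O, u) = 2 (K(O, u) = 4 - 1*2 = 4 - 2 = 2)
z(X) = 3*(2 + X)² (z(X) = 3*(X + 2)² = 3*(2 + X)²)
(-132 + z(9))*47 = (-132 + 3*(2 + 9)²)*47 = (-132 + 3*11²)*47 = (-132 + 3*121)*47 = (-132 + 363)*47 = 231*47 = 10857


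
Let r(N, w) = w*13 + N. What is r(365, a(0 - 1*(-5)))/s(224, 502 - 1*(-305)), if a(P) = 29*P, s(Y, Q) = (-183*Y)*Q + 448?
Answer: -1125/16540048 ≈ -6.8017e-5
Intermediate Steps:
s(Y, Q) = 448 - 183*Q*Y (s(Y, Q) = -183*Q*Y + 448 = 448 - 183*Q*Y)
r(N, w) = N + 13*w (r(N, w) = 13*w + N = N + 13*w)
r(365, a(0 - 1*(-5)))/s(224, 502 - 1*(-305)) = (365 + 13*(29*(0 - 1*(-5))))/(448 - 183*(502 - 1*(-305))*224) = (365 + 13*(29*(0 + 5)))/(448 - 183*(502 + 305)*224) = (365 + 13*(29*5))/(448 - 183*807*224) = (365 + 13*145)/(448 - 33080544) = (365 + 1885)/(-33080096) = 2250*(-1/33080096) = -1125/16540048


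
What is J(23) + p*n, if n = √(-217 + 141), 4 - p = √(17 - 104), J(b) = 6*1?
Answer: 6 + 2*√1653 + 8*I*√19 ≈ 87.314 + 34.871*I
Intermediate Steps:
J(b) = 6
p = 4 - I*√87 (p = 4 - √(17 - 104) = 4 - √(-87) = 4 - I*√87 ≈ 4.0 - 9.3274*I)
n = 2*I*√19 (n = √(-76) = 2*I*√19 ≈ 8.7178*I)
J(23) + p*n = 6 + (4 - I*√87)*(2*I*√19) = 6 + 2*I*√19*(4 - I*√87)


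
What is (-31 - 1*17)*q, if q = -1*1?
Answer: 48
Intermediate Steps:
q = -1
(-31 - 1*17)*q = (-31 - 1*17)*(-1) = (-31 - 17)*(-1) = -48*(-1) = 48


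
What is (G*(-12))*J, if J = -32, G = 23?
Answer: 8832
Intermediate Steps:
(G*(-12))*J = (23*(-12))*(-32) = -276*(-32) = 8832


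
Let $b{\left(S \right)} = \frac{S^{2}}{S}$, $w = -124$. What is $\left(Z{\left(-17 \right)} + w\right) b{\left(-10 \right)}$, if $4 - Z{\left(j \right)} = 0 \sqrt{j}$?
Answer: $1200$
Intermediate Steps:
$Z{\left(j \right)} = 4$ ($Z{\left(j \right)} = 4 - 0 \sqrt{j} = 4 - 0 = 4 + 0 = 4$)
$b{\left(S \right)} = S$
$\left(Z{\left(-17 \right)} + w\right) b{\left(-10 \right)} = \left(4 - 124\right) \left(-10\right) = \left(-120\right) \left(-10\right) = 1200$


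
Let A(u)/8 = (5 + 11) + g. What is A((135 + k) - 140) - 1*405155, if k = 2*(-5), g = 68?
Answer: -404483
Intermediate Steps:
k = -10
A(u) = 672 (A(u) = 8*((5 + 11) + 68) = 8*(16 + 68) = 8*84 = 672)
A((135 + k) - 140) - 1*405155 = 672 - 1*405155 = 672 - 405155 = -404483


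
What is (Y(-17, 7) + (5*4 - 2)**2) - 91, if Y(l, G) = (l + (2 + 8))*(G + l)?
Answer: 303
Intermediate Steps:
Y(l, G) = (10 + l)*(G + l) (Y(l, G) = (l + 10)*(G + l) = (10 + l)*(G + l))
(Y(-17, 7) + (5*4 - 2)**2) - 91 = (((-17)**2 + 10*7 + 10*(-17) + 7*(-17)) + (5*4 - 2)**2) - 91 = ((289 + 70 - 170 - 119) + (20 - 2)**2) - 91 = (70 + 18**2) - 91 = (70 + 324) - 91 = 394 - 91 = 303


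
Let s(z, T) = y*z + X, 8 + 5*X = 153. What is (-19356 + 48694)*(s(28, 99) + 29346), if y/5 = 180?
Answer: 1601121350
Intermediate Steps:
X = 29 (X = -8/5 + (⅕)*153 = -8/5 + 153/5 = 29)
y = 900 (y = 5*180 = 900)
s(z, T) = 29 + 900*z (s(z, T) = 900*z + 29 = 29 + 900*z)
(-19356 + 48694)*(s(28, 99) + 29346) = (-19356 + 48694)*((29 + 900*28) + 29346) = 29338*((29 + 25200) + 29346) = 29338*(25229 + 29346) = 29338*54575 = 1601121350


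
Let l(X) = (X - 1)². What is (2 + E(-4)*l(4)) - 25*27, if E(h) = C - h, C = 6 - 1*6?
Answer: -637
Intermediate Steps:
C = 0 (C = 6 - 6 = 0)
l(X) = (-1 + X)²
E(h) = -h (E(h) = 0 - h = -h)
(2 + E(-4)*l(4)) - 25*27 = (2 + (-1*(-4))*(-1 + 4)²) - 25*27 = (2 + 4*3²) - 675 = (2 + 4*9) - 675 = (2 + 36) - 675 = 38 - 675 = -637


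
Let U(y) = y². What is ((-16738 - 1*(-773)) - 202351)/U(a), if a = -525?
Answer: -10396/13125 ≈ -0.79208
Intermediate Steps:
((-16738 - 1*(-773)) - 202351)/U(a) = ((-16738 - 1*(-773)) - 202351)/((-525)²) = ((-16738 + 773) - 202351)/275625 = (-15965 - 202351)*(1/275625) = -218316*1/275625 = -10396/13125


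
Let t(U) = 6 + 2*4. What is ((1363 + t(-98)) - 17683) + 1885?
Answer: -14421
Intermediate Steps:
t(U) = 14 (t(U) = 6 + 8 = 14)
((1363 + t(-98)) - 17683) + 1885 = ((1363 + 14) - 17683) + 1885 = (1377 - 17683) + 1885 = -16306 + 1885 = -14421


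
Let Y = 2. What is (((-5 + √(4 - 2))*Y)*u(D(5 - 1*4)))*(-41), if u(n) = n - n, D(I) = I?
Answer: 0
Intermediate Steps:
u(n) = 0
(((-5 + √(4 - 2))*Y)*u(D(5 - 1*4)))*(-41) = (((-5 + √(4 - 2))*2)*0)*(-41) = (((-5 + √2)*2)*0)*(-41) = ((-10 + 2*√2)*0)*(-41) = 0*(-41) = 0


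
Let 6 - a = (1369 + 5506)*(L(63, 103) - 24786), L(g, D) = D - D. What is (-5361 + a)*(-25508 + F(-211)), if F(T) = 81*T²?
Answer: 610144340187735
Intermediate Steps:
L(g, D) = 0
a = 170403756 (a = 6 - (1369 + 5506)*(0 - 24786) = 6 - 6875*(-24786) = 6 - 1*(-170403750) = 6 + 170403750 = 170403756)
(-5361 + a)*(-25508 + F(-211)) = (-5361 + 170403756)*(-25508 + 81*(-211)²) = 170398395*(-25508 + 81*44521) = 170398395*(-25508 + 3606201) = 170398395*3580693 = 610144340187735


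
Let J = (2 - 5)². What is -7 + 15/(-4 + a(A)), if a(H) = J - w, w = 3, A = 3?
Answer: ½ ≈ 0.50000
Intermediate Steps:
J = 9 (J = (-3)² = 9)
a(H) = 6 (a(H) = 9 - 1*3 = 9 - 3 = 6)
-7 + 15/(-4 + a(A)) = -7 + 15/(-4 + 6) = -7 + 15/2 = ½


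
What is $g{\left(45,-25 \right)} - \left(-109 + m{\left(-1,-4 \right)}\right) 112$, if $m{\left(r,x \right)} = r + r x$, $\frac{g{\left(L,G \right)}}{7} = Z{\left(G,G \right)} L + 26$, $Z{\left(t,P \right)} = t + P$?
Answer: $-3696$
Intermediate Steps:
$Z{\left(t,P \right)} = P + t$
$g{\left(L,G \right)} = 182 + 14 G L$ ($g{\left(L,G \right)} = 7 \left(\left(G + G\right) L + 26\right) = 7 \left(2 G L + 26\right) = 7 \left(26 + 2 G L\right) = 182 + 14 G L$)
$g{\left(45,-25 \right)} - \left(-109 + m{\left(-1,-4 \right)}\right) 112 = \left(182 + 14 \left(-25\right) 45\right) - \left(-109 - \left(1 - 4\right)\right) 112 = \left(182 - 15750\right) - \left(-109 - -3\right) 112 = -15568 - \left(-109 + 3\right) 112 = -15568 - \left(-106\right) 112 = -15568 - -11872 = -15568 + 11872 = -3696$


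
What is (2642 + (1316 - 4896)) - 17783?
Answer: -18721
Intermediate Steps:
(2642 + (1316 - 4896)) - 17783 = (2642 - 3580) - 17783 = -938 - 17783 = -18721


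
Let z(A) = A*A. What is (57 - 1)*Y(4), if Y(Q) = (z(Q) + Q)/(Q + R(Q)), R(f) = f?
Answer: 140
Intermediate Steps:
z(A) = A²
Y(Q) = (Q + Q²)/(2*Q) (Y(Q) = (Q² + Q)/(Q + Q) = (Q + Q²)/((2*Q)) = (Q + Q²)*(1/(2*Q)) = (Q + Q²)/(2*Q))
(57 - 1)*Y(4) = (57 - 1)*(½ + (½)*4) = 56*(½ + 2) = 56*(5/2) = 140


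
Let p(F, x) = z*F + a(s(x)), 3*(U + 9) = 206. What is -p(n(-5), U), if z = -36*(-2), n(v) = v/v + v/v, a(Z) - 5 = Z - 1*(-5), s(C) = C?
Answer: -641/3 ≈ -213.67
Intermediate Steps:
U = 179/3 (U = -9 + (1/3)*206 = -9 + 206/3 = 179/3 ≈ 59.667)
a(Z) = 10 + Z (a(Z) = 5 + (Z - 1*(-5)) = 5 + (Z + 5) = 5 + (5 + Z) = 10 + Z)
n(v) = 2 (n(v) = 1 + 1 = 2)
z = 72
p(F, x) = 10 + x + 72*F (p(F, x) = 72*F + (10 + x) = 10 + x + 72*F)
-p(n(-5), U) = -(10 + 179/3 + 72*2) = -(10 + 179/3 + 144) = -1*641/3 = -641/3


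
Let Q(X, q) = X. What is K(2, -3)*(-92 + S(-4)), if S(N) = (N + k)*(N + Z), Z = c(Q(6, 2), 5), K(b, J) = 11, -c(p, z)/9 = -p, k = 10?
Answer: 2288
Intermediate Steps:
c(p, z) = 9*p (c(p, z) = -(-9)*p = 9*p)
Z = 54 (Z = 9*6 = 54)
S(N) = (10 + N)*(54 + N) (S(N) = (N + 10)*(N + 54) = (10 + N)*(54 + N))
K(2, -3)*(-92 + S(-4)) = 11*(-92 + (540 + (-4)**2 + 64*(-4))) = 11*(-92 + (540 + 16 - 256)) = 11*(-92 + 300) = 11*208 = 2288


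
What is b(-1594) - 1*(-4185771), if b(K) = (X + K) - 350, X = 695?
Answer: 4184522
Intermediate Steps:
b(K) = 345 + K (b(K) = (695 + K) - 350 = 345 + K)
b(-1594) - 1*(-4185771) = (345 - 1594) - 1*(-4185771) = -1249 + 4185771 = 4184522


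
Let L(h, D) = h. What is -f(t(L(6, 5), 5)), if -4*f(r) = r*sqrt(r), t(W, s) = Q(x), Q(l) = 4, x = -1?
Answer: 2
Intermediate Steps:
t(W, s) = 4
f(r) = -r**(3/2)/4 (f(r) = -r*sqrt(r)/4 = -r**(3/2)/4)
-f(t(L(6, 5), 5)) = -(-1)*4**(3/2)/4 = -(-1)*8/4 = -1*(-2) = 2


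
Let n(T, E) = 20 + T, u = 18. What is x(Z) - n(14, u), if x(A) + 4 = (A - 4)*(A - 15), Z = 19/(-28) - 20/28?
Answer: 39517/784 ≈ 50.404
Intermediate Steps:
Z = -39/28 (Z = 19*(-1/28) - 20*1/28 = -19/28 - 5/7 = -39/28 ≈ -1.3929)
x(A) = -4 + (-15 + A)*(-4 + A) (x(A) = -4 + (A - 4)*(A - 15) = -4 + (-4 + A)*(-15 + A) = -4 + (-15 + A)*(-4 + A))
x(Z) - n(14, u) = (56 + (-39/28)² - 19*(-39/28)) - (20 + 14) = (56 + 1521/784 + 741/28) - 1*34 = 66173/784 - 34 = 39517/784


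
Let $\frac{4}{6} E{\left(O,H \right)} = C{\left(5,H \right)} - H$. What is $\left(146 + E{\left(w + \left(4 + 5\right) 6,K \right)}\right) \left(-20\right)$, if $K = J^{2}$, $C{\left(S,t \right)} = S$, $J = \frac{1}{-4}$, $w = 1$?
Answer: $- \frac{24545}{8} \approx -3068.1$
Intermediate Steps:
$J = - \frac{1}{4} \approx -0.25$
$K = \frac{1}{16}$ ($K = \left(- \frac{1}{4}\right)^{2} = \frac{1}{16} \approx 0.0625$)
$E{\left(O,H \right)} = \frac{15}{2} - \frac{3 H}{2}$ ($E{\left(O,H \right)} = \frac{3 \left(5 - H\right)}{2} = \frac{15}{2} - \frac{3 H}{2}$)
$\left(146 + E{\left(w + \left(4 + 5\right) 6,K \right)}\right) \left(-20\right) = \left(146 + \left(\frac{15}{2} - \frac{3}{32}\right)\right) \left(-20\right) = \left(146 + \frac{237}{32}\right) \left(-20\right) = \frac{4909}{32} \left(-20\right) = - \frac{24545}{8}$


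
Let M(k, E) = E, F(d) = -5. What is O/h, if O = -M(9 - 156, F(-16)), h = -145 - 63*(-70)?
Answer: 1/853 ≈ 0.0011723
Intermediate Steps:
h = 4265 (h = -145 + 4410 = 4265)
O = 5 (O = -1*(-5) = 5)
O/h = 5/4265 = 5*(1/4265) = 1/853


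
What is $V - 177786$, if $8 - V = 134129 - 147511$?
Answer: $-164396$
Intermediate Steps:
$V = 13390$ ($V = 8 - \left(134129 - 147511\right) = 8 - -13382 = 8 + 13382 = 13390$)
$V - 177786 = 13390 - 177786 = -164396$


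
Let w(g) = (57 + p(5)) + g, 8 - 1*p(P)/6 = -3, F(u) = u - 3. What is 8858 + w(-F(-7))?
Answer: 8991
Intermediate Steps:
F(u) = -3 + u
p(P) = 66 (p(P) = 48 - 6*(-3) = 48 + 18 = 66)
w(g) = 123 + g (w(g) = (57 + 66) + g = 123 + g)
8858 + w(-F(-7)) = 8858 + (123 - (-3 - 7)) = 8858 + (123 - 1*(-10)) = 8858 + (123 + 10) = 8858 + 133 = 8991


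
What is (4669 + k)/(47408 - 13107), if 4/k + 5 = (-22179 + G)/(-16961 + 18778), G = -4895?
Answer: 168819103/1240289859 ≈ 0.13611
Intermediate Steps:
k = -7268/36159 (k = 4/(-5 + (-22179 - 4895)/(-16961 + 18778)) = 4/(-5 - 27074/1817) = 4/(-36159/1817) = 4*(-1817/36159) = -7268/36159 ≈ -0.20100)
(4669 + k)/(47408 - 13107) = (4669 - 7268/36159)/(47408 - 13107) = (168819103/36159)/34301 = (168819103/36159)*(1/34301) = 168819103/1240289859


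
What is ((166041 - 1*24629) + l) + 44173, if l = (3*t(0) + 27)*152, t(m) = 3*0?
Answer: 189689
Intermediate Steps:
t(m) = 0
l = 4104 (l = (3*0 + 27)*152 = (0 + 27)*152 = 27*152 = 4104)
((166041 - 1*24629) + l) + 44173 = ((166041 - 1*24629) + 4104) + 44173 = ((166041 - 24629) + 4104) + 44173 = (141412 + 4104) + 44173 = 145516 + 44173 = 189689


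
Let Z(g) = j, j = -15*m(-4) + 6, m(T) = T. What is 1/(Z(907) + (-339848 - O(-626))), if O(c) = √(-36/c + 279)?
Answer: -106351766/36136415667667 + 3*√3037665/36136415667667 ≈ -2.9429e-6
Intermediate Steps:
j = 66 (j = -15*(-4) + 6 = 60 + 6 = 66)
Z(g) = 66
O(c) = √(279 - 36/c)
1/(Z(907) + (-339848 - O(-626))) = 1/(66 + (-339848 - 3*√(31 - 4/(-626)))) = 1/(66 + (-339848 - 3*√(31 - 4*(-1/626)))) = 1/(66 + (-339848 - 3*√(31 + 2/313))) = 1/(66 + (-339848 - 3*√(9705/313))) = 1/(66 + (-339848 - 3*√3037665/313)) = 1/(-339782 - 3*√3037665/313)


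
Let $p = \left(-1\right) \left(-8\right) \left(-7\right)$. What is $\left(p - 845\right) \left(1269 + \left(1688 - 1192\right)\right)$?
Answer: $-1590265$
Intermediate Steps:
$p = -56$ ($p = 8 \left(-7\right) = -56$)
$\left(p - 845\right) \left(1269 + \left(1688 - 1192\right)\right) = \left(-56 - 845\right) \left(1269 + \left(1688 - 1192\right)\right) = - 901 \left(1269 + \left(1688 - 1192\right)\right) = - 901 \left(1269 + 496\right) = \left(-901\right) 1765 = -1590265$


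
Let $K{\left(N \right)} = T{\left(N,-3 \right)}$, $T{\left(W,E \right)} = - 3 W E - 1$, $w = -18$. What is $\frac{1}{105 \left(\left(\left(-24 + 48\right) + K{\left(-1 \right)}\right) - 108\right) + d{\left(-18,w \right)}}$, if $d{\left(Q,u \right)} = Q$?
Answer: $- \frac{1}{9888} \approx -0.00010113$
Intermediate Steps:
$T{\left(W,E \right)} = -1 - 3 E W$ ($T{\left(W,E \right)} = - 3 E W - 1 = -1 - 3 E W$)
$K{\left(N \right)} = -1 + 9 N$ ($K{\left(N \right)} = -1 - - 9 N = -1 + 9 N$)
$\frac{1}{105 \left(\left(\left(-24 + 48\right) + K{\left(-1 \right)}\right) - 108\right) + d{\left(-18,w \right)}} = \frac{1}{105 \left(\left(\left(-24 + 48\right) + \left(-1 + 9 \left(-1\right)\right)\right) - 108\right) - 18} = \frac{1}{105 \left(\left(24 - 10\right) - 108\right) - 18} = \frac{1}{105 \left(14 - 108\right) - 18} = \frac{1}{105 \left(-94\right) - 18} = \frac{1}{-9870 - 18} = \frac{1}{-9888} = - \frac{1}{9888}$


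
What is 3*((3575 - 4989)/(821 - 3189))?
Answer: 2121/1184 ≈ 1.7914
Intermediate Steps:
3*((3575 - 4989)/(821 - 3189)) = 3*(-1414/(-2368)) = 3*(-1414*(-1/2368)) = 3*(707/1184) = 2121/1184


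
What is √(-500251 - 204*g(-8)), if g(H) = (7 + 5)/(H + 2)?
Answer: I*√499843 ≈ 707.0*I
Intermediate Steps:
g(H) = 12/(2 + H)
√(-500251 - 204*g(-8)) = √(-500251 - 2448/(2 - 8)) = √(-500251 - 2448/(-6)) = √(-500251 - 2448*(-1)/6) = √(-500251 - 204*(-2)) = √(-500251 + 408) = √(-499843) = I*√499843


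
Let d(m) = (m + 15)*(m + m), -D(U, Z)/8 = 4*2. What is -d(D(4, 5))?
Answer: -6272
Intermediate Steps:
D(U, Z) = -64 (D(U, Z) = -32*2 = -8*8 = -64)
d(m) = 2*m*(15 + m) (d(m) = (15 + m)*(2*m) = 2*m*(15 + m))
-d(D(4, 5)) = -2*(-64)*(15 - 64) = -2*(-64)*(-49) = -1*6272 = -6272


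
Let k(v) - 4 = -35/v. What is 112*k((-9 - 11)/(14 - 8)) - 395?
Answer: 1229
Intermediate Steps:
k(v) = 4 - 35/v
112*k((-9 - 11)/(14 - 8)) - 395 = 112*(4 - 35*(14 - 8)/(-9 - 11)) - 395 = 112*(4 - 35/((-20/6))) - 395 = 112*(4 - 35/((-20*⅙))) - 395 = 112*(4 - 35/(-10/3)) - 395 = 112*(4 - 35*(-3/10)) - 395 = 112*(4 + 21/2) - 395 = 112*(29/2) - 395 = 1624 - 395 = 1229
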